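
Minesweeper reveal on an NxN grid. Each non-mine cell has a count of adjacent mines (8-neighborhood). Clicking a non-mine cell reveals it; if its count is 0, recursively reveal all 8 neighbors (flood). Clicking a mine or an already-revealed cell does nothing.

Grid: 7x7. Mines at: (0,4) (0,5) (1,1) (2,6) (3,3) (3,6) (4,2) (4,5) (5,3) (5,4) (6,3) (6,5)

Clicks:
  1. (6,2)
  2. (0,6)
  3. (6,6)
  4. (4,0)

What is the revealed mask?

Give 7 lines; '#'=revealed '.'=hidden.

Answer: ......#
.......
##.....
##.....
##.....
###....
###...#

Derivation:
Click 1 (6,2) count=2: revealed 1 new [(6,2)] -> total=1
Click 2 (0,6) count=1: revealed 1 new [(0,6)] -> total=2
Click 3 (6,6) count=1: revealed 1 new [(6,6)] -> total=3
Click 4 (4,0) count=0: revealed 11 new [(2,0) (2,1) (3,0) (3,1) (4,0) (4,1) (5,0) (5,1) (5,2) (6,0) (6,1)] -> total=14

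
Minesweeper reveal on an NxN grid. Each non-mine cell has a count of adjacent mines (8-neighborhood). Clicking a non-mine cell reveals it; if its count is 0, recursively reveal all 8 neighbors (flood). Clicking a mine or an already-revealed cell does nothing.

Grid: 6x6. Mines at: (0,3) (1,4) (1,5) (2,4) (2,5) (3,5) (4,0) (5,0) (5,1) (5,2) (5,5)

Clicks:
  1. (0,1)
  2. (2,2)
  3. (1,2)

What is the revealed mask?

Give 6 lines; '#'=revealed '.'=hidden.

Click 1 (0,1) count=0: revealed 18 new [(0,0) (0,1) (0,2) (1,0) (1,1) (1,2) (1,3) (2,0) (2,1) (2,2) (2,3) (3,0) (3,1) (3,2) (3,3) (4,1) (4,2) (4,3)] -> total=18
Click 2 (2,2) count=0: revealed 0 new [(none)] -> total=18
Click 3 (1,2) count=1: revealed 0 new [(none)] -> total=18

Answer: ###...
####..
####..
####..
.###..
......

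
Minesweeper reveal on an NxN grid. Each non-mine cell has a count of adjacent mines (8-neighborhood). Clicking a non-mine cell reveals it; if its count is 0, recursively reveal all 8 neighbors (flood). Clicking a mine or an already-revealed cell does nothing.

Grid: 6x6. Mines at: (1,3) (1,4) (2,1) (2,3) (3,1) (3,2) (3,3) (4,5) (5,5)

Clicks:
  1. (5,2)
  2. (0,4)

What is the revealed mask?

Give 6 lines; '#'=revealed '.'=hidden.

Answer: ....#.
......
......
......
#####.
#####.

Derivation:
Click 1 (5,2) count=0: revealed 10 new [(4,0) (4,1) (4,2) (4,3) (4,4) (5,0) (5,1) (5,2) (5,3) (5,4)] -> total=10
Click 2 (0,4) count=2: revealed 1 new [(0,4)] -> total=11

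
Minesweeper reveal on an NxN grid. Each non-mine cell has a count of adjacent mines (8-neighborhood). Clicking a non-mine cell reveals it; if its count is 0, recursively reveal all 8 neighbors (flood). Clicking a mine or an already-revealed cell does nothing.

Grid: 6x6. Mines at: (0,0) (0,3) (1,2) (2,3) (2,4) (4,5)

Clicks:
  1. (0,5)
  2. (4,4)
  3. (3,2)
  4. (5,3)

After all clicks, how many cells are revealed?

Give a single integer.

Click 1 (0,5) count=0: revealed 4 new [(0,4) (0,5) (1,4) (1,5)] -> total=4
Click 2 (4,4) count=1: revealed 1 new [(4,4)] -> total=5
Click 3 (3,2) count=1: revealed 1 new [(3,2)] -> total=6
Click 4 (5,3) count=0: revealed 18 new [(1,0) (1,1) (2,0) (2,1) (2,2) (3,0) (3,1) (3,3) (3,4) (4,0) (4,1) (4,2) (4,3) (5,0) (5,1) (5,2) (5,3) (5,4)] -> total=24

Answer: 24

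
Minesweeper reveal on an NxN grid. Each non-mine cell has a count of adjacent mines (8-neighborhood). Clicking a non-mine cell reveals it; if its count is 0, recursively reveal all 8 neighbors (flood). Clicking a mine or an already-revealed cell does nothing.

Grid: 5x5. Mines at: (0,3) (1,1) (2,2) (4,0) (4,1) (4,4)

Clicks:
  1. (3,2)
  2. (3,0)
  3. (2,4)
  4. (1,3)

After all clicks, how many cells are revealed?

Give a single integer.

Click 1 (3,2) count=2: revealed 1 new [(3,2)] -> total=1
Click 2 (3,0) count=2: revealed 1 new [(3,0)] -> total=2
Click 3 (2,4) count=0: revealed 6 new [(1,3) (1,4) (2,3) (2,4) (3,3) (3,4)] -> total=8
Click 4 (1,3) count=2: revealed 0 new [(none)] -> total=8

Answer: 8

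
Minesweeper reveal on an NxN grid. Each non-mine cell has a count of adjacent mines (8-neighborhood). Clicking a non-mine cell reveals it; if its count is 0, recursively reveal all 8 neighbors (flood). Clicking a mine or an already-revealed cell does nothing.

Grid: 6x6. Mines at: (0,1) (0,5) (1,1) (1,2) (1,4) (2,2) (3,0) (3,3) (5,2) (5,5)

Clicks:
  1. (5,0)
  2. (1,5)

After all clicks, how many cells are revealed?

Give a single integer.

Answer: 5

Derivation:
Click 1 (5,0) count=0: revealed 4 new [(4,0) (4,1) (5,0) (5,1)] -> total=4
Click 2 (1,5) count=2: revealed 1 new [(1,5)] -> total=5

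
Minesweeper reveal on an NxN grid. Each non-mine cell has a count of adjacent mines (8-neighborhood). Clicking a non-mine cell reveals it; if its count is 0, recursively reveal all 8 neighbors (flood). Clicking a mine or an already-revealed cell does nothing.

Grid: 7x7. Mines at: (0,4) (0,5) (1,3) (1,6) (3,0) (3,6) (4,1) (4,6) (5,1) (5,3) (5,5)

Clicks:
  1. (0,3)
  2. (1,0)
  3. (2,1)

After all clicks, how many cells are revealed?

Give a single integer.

Click 1 (0,3) count=2: revealed 1 new [(0,3)] -> total=1
Click 2 (1,0) count=0: revealed 9 new [(0,0) (0,1) (0,2) (1,0) (1,1) (1,2) (2,0) (2,1) (2,2)] -> total=10
Click 3 (2,1) count=1: revealed 0 new [(none)] -> total=10

Answer: 10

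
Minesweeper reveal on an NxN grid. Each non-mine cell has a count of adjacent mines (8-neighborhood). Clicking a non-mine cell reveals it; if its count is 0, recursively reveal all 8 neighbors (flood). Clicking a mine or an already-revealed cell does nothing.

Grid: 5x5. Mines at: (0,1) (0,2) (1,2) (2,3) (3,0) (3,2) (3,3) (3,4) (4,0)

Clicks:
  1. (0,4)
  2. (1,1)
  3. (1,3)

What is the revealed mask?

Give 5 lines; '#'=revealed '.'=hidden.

Answer: ...##
.#.##
.....
.....
.....

Derivation:
Click 1 (0,4) count=0: revealed 4 new [(0,3) (0,4) (1,3) (1,4)] -> total=4
Click 2 (1,1) count=3: revealed 1 new [(1,1)] -> total=5
Click 3 (1,3) count=3: revealed 0 new [(none)] -> total=5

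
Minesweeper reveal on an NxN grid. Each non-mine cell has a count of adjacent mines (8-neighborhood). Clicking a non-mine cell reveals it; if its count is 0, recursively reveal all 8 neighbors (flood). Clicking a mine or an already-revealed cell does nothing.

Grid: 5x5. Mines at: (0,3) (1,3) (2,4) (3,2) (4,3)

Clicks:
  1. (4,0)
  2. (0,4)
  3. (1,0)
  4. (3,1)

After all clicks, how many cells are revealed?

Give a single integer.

Click 1 (4,0) count=0: revealed 13 new [(0,0) (0,1) (0,2) (1,0) (1,1) (1,2) (2,0) (2,1) (2,2) (3,0) (3,1) (4,0) (4,1)] -> total=13
Click 2 (0,4) count=2: revealed 1 new [(0,4)] -> total=14
Click 3 (1,0) count=0: revealed 0 new [(none)] -> total=14
Click 4 (3,1) count=1: revealed 0 new [(none)] -> total=14

Answer: 14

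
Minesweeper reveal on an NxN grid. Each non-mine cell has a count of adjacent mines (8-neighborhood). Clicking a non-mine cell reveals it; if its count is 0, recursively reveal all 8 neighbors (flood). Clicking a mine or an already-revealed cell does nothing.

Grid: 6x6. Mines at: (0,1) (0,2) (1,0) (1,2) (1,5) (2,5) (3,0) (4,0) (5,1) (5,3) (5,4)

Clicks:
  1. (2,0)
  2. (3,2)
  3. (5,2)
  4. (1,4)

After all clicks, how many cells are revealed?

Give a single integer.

Answer: 15

Derivation:
Click 1 (2,0) count=2: revealed 1 new [(2,0)] -> total=1
Click 2 (3,2) count=0: revealed 12 new [(2,1) (2,2) (2,3) (2,4) (3,1) (3,2) (3,3) (3,4) (4,1) (4,2) (4,3) (4,4)] -> total=13
Click 3 (5,2) count=2: revealed 1 new [(5,2)] -> total=14
Click 4 (1,4) count=2: revealed 1 new [(1,4)] -> total=15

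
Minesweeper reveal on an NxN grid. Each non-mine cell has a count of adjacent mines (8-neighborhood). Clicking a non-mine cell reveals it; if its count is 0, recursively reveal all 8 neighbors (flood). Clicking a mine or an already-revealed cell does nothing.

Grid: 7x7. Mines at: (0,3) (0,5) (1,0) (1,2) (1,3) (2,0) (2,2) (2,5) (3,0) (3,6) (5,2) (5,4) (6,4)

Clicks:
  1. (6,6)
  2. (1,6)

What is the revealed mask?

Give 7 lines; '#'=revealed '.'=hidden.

Answer: .......
......#
.......
.......
.....##
.....##
.....##

Derivation:
Click 1 (6,6) count=0: revealed 6 new [(4,5) (4,6) (5,5) (5,6) (6,5) (6,6)] -> total=6
Click 2 (1,6) count=2: revealed 1 new [(1,6)] -> total=7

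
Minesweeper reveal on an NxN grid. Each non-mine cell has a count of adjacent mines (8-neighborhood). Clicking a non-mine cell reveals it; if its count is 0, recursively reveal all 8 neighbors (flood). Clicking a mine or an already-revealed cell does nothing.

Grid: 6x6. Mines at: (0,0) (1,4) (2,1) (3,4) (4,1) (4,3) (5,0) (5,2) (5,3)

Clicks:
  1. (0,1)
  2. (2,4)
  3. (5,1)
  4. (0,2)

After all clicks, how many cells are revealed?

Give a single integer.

Answer: 8

Derivation:
Click 1 (0,1) count=1: revealed 1 new [(0,1)] -> total=1
Click 2 (2,4) count=2: revealed 1 new [(2,4)] -> total=2
Click 3 (5,1) count=3: revealed 1 new [(5,1)] -> total=3
Click 4 (0,2) count=0: revealed 5 new [(0,2) (0,3) (1,1) (1,2) (1,3)] -> total=8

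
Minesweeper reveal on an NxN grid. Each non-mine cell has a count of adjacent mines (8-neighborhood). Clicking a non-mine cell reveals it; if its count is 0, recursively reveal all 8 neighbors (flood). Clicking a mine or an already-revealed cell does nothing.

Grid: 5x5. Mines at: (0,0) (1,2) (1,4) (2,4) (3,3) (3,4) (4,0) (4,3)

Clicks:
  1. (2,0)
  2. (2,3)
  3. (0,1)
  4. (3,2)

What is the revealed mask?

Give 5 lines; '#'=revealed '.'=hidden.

Click 1 (2,0) count=0: revealed 6 new [(1,0) (1,1) (2,0) (2,1) (3,0) (3,1)] -> total=6
Click 2 (2,3) count=5: revealed 1 new [(2,3)] -> total=7
Click 3 (0,1) count=2: revealed 1 new [(0,1)] -> total=8
Click 4 (3,2) count=2: revealed 1 new [(3,2)] -> total=9

Answer: .#...
##...
##.#.
###..
.....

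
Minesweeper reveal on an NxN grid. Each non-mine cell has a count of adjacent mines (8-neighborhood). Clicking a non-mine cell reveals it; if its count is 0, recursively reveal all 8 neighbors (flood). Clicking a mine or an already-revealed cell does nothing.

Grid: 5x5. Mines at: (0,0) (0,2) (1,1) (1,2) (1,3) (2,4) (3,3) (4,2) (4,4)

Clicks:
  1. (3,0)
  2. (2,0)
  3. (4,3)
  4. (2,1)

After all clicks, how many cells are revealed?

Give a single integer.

Click 1 (3,0) count=0: revealed 6 new [(2,0) (2,1) (3,0) (3,1) (4,0) (4,1)] -> total=6
Click 2 (2,0) count=1: revealed 0 new [(none)] -> total=6
Click 3 (4,3) count=3: revealed 1 new [(4,3)] -> total=7
Click 4 (2,1) count=2: revealed 0 new [(none)] -> total=7

Answer: 7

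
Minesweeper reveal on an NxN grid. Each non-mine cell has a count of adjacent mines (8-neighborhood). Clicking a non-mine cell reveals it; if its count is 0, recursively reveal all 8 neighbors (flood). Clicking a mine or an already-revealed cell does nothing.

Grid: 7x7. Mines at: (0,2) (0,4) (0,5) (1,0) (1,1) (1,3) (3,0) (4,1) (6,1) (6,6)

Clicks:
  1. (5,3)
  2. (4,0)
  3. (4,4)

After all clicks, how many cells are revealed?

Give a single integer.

Answer: 28

Derivation:
Click 1 (5,3) count=0: revealed 27 new [(1,4) (1,5) (1,6) (2,2) (2,3) (2,4) (2,5) (2,6) (3,2) (3,3) (3,4) (3,5) (3,6) (4,2) (4,3) (4,4) (4,5) (4,6) (5,2) (5,3) (5,4) (5,5) (5,6) (6,2) (6,3) (6,4) (6,5)] -> total=27
Click 2 (4,0) count=2: revealed 1 new [(4,0)] -> total=28
Click 3 (4,4) count=0: revealed 0 new [(none)] -> total=28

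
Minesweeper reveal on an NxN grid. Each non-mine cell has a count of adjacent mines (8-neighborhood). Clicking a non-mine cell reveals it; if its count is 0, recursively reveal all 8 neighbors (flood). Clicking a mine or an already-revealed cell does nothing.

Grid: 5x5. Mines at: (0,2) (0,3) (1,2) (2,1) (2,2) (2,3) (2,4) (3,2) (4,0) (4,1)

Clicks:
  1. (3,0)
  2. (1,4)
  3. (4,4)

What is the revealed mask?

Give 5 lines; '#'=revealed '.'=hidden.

Answer: .....
....#
.....
#..##
...##

Derivation:
Click 1 (3,0) count=3: revealed 1 new [(3,0)] -> total=1
Click 2 (1,4) count=3: revealed 1 new [(1,4)] -> total=2
Click 3 (4,4) count=0: revealed 4 new [(3,3) (3,4) (4,3) (4,4)] -> total=6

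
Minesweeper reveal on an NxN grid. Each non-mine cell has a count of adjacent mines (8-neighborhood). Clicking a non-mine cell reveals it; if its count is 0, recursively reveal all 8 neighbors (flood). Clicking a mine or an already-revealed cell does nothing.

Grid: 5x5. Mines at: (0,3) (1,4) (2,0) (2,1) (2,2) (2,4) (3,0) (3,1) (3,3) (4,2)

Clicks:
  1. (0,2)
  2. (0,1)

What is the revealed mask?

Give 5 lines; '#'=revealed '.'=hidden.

Click 1 (0,2) count=1: revealed 1 new [(0,2)] -> total=1
Click 2 (0,1) count=0: revealed 5 new [(0,0) (0,1) (1,0) (1,1) (1,2)] -> total=6

Answer: ###..
###..
.....
.....
.....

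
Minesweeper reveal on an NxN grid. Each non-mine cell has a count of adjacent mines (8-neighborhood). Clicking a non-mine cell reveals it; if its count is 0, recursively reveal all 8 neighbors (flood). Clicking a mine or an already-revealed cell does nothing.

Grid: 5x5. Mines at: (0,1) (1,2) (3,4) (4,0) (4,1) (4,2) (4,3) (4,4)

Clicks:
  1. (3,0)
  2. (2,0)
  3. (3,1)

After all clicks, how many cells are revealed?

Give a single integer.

Click 1 (3,0) count=2: revealed 1 new [(3,0)] -> total=1
Click 2 (2,0) count=0: revealed 5 new [(1,0) (1,1) (2,0) (2,1) (3,1)] -> total=6
Click 3 (3,1) count=3: revealed 0 new [(none)] -> total=6

Answer: 6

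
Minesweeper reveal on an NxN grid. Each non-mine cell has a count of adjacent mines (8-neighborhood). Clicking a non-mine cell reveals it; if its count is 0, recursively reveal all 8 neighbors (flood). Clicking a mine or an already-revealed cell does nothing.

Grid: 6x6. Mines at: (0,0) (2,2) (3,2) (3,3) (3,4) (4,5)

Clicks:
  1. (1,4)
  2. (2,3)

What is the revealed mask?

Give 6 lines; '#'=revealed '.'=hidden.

Answer: .#####
.#####
...###
......
......
......

Derivation:
Click 1 (1,4) count=0: revealed 13 new [(0,1) (0,2) (0,3) (0,4) (0,5) (1,1) (1,2) (1,3) (1,4) (1,5) (2,3) (2,4) (2,5)] -> total=13
Click 2 (2,3) count=4: revealed 0 new [(none)] -> total=13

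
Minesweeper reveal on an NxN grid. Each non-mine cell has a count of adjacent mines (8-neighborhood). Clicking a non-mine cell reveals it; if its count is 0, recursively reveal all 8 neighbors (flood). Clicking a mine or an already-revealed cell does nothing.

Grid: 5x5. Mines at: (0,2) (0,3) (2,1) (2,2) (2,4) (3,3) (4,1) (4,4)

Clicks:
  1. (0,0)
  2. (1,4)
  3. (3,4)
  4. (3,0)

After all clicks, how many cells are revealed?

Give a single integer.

Answer: 7

Derivation:
Click 1 (0,0) count=0: revealed 4 new [(0,0) (0,1) (1,0) (1,1)] -> total=4
Click 2 (1,4) count=2: revealed 1 new [(1,4)] -> total=5
Click 3 (3,4) count=3: revealed 1 new [(3,4)] -> total=6
Click 4 (3,0) count=2: revealed 1 new [(3,0)] -> total=7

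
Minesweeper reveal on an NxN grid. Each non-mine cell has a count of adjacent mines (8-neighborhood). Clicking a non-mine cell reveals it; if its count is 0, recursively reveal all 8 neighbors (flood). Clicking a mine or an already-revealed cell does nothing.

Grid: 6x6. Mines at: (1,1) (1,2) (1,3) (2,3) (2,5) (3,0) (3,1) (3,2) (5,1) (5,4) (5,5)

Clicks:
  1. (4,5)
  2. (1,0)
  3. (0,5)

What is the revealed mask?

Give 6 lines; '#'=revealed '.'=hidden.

Answer: ....##
#...##
......
......
.....#
......

Derivation:
Click 1 (4,5) count=2: revealed 1 new [(4,5)] -> total=1
Click 2 (1,0) count=1: revealed 1 new [(1,0)] -> total=2
Click 3 (0,5) count=0: revealed 4 new [(0,4) (0,5) (1,4) (1,5)] -> total=6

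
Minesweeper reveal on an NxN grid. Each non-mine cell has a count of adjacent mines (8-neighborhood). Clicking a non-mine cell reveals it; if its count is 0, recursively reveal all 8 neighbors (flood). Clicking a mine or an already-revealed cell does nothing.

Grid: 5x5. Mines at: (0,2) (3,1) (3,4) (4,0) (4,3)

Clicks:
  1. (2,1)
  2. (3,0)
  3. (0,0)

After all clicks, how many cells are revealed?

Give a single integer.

Answer: 7

Derivation:
Click 1 (2,1) count=1: revealed 1 new [(2,1)] -> total=1
Click 2 (3,0) count=2: revealed 1 new [(3,0)] -> total=2
Click 3 (0,0) count=0: revealed 5 new [(0,0) (0,1) (1,0) (1,1) (2,0)] -> total=7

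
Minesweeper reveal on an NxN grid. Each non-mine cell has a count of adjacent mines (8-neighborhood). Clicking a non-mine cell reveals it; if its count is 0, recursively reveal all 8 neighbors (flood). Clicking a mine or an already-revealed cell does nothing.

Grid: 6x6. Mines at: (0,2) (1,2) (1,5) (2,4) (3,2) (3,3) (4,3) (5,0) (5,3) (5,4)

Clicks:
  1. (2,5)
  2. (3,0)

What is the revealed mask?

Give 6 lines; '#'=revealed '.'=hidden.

Click 1 (2,5) count=2: revealed 1 new [(2,5)] -> total=1
Click 2 (3,0) count=0: revealed 10 new [(0,0) (0,1) (1,0) (1,1) (2,0) (2,1) (3,0) (3,1) (4,0) (4,1)] -> total=11

Answer: ##....
##....
##...#
##....
##....
......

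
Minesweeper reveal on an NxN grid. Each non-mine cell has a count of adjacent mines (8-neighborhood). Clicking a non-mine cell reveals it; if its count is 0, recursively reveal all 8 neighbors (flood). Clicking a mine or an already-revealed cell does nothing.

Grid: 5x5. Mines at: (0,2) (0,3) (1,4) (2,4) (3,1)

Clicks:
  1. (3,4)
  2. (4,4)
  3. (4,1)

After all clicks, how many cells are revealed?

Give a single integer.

Click 1 (3,4) count=1: revealed 1 new [(3,4)] -> total=1
Click 2 (4,4) count=0: revealed 5 new [(3,2) (3,3) (4,2) (4,3) (4,4)] -> total=6
Click 3 (4,1) count=1: revealed 1 new [(4,1)] -> total=7

Answer: 7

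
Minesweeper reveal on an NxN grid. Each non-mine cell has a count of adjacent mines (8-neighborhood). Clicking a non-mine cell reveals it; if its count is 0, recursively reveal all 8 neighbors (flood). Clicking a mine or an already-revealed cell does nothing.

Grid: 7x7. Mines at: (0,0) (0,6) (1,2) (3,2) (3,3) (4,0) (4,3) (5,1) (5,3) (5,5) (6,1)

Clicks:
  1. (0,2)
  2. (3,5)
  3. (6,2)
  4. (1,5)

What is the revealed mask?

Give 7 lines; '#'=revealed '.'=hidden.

Click 1 (0,2) count=1: revealed 1 new [(0,2)] -> total=1
Click 2 (3,5) count=0: revealed 17 new [(0,3) (0,4) (0,5) (1,3) (1,4) (1,5) (1,6) (2,3) (2,4) (2,5) (2,6) (3,4) (3,5) (3,6) (4,4) (4,5) (4,6)] -> total=18
Click 3 (6,2) count=3: revealed 1 new [(6,2)] -> total=19
Click 4 (1,5) count=1: revealed 0 new [(none)] -> total=19

Answer: ..####.
...####
...####
....###
....###
.......
..#....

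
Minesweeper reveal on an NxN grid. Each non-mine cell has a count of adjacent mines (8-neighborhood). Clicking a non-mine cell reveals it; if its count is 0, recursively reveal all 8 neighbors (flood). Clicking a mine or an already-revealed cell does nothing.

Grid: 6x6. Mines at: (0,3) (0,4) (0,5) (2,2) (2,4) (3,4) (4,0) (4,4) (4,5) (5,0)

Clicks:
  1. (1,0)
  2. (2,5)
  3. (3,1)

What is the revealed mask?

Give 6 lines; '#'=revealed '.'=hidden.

Click 1 (1,0) count=0: revealed 10 new [(0,0) (0,1) (0,2) (1,0) (1,1) (1,2) (2,0) (2,1) (3,0) (3,1)] -> total=10
Click 2 (2,5) count=2: revealed 1 new [(2,5)] -> total=11
Click 3 (3,1) count=2: revealed 0 new [(none)] -> total=11

Answer: ###...
###...
##...#
##....
......
......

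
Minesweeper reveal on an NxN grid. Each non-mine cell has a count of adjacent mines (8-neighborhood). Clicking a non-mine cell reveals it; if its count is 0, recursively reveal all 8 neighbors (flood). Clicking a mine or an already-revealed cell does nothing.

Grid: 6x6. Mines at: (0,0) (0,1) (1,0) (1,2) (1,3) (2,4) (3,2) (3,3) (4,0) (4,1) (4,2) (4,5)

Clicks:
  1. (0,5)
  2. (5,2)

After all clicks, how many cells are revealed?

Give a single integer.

Click 1 (0,5) count=0: revealed 4 new [(0,4) (0,5) (1,4) (1,5)] -> total=4
Click 2 (5,2) count=2: revealed 1 new [(5,2)] -> total=5

Answer: 5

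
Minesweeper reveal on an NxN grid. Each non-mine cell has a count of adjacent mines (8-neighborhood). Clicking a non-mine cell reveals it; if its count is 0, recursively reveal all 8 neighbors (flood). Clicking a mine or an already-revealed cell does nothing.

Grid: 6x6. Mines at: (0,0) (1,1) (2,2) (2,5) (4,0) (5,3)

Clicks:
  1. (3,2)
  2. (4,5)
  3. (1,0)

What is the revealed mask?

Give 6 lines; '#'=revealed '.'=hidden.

Answer: ......
#.....
......
..#.##
....##
....##

Derivation:
Click 1 (3,2) count=1: revealed 1 new [(3,2)] -> total=1
Click 2 (4,5) count=0: revealed 6 new [(3,4) (3,5) (4,4) (4,5) (5,4) (5,5)] -> total=7
Click 3 (1,0) count=2: revealed 1 new [(1,0)] -> total=8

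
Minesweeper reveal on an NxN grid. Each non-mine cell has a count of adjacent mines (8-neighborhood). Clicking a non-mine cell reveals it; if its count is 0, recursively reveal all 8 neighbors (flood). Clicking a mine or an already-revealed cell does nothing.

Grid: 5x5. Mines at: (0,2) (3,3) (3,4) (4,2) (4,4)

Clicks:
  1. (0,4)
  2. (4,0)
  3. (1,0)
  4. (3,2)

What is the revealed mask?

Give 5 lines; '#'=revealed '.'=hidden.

Click 1 (0,4) count=0: revealed 6 new [(0,3) (0,4) (1,3) (1,4) (2,3) (2,4)] -> total=6
Click 2 (4,0) count=0: revealed 13 new [(0,0) (0,1) (1,0) (1,1) (1,2) (2,0) (2,1) (2,2) (3,0) (3,1) (3,2) (4,0) (4,1)] -> total=19
Click 3 (1,0) count=0: revealed 0 new [(none)] -> total=19
Click 4 (3,2) count=2: revealed 0 new [(none)] -> total=19

Answer: ##.##
#####
#####
###..
##...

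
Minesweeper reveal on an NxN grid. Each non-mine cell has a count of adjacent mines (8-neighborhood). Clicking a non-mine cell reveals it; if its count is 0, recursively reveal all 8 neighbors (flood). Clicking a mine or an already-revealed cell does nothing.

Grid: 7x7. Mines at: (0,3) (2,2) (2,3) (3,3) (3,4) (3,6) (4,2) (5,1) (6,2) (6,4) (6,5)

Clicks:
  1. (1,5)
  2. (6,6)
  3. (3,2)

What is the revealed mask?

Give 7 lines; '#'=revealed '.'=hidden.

Click 1 (1,5) count=0: revealed 9 new [(0,4) (0,5) (0,6) (1,4) (1,5) (1,6) (2,4) (2,5) (2,6)] -> total=9
Click 2 (6,6) count=1: revealed 1 new [(6,6)] -> total=10
Click 3 (3,2) count=4: revealed 1 new [(3,2)] -> total=11

Answer: ....###
....###
....###
..#....
.......
.......
......#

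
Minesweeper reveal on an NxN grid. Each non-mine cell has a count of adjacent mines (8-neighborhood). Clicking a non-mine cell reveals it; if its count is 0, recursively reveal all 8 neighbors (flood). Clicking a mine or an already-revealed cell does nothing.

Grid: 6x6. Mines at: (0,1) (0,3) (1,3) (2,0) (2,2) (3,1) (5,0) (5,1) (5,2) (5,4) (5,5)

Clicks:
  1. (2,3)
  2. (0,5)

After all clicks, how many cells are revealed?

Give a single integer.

Answer: 13

Derivation:
Click 1 (2,3) count=2: revealed 1 new [(2,3)] -> total=1
Click 2 (0,5) count=0: revealed 12 new [(0,4) (0,5) (1,4) (1,5) (2,4) (2,5) (3,3) (3,4) (3,5) (4,3) (4,4) (4,5)] -> total=13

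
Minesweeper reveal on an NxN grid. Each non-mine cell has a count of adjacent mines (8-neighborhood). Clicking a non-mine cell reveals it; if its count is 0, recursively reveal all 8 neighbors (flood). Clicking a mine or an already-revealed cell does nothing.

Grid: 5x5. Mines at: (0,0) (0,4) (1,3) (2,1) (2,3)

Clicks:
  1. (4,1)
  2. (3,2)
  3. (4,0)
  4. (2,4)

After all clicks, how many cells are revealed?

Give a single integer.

Answer: 11

Derivation:
Click 1 (4,1) count=0: revealed 10 new [(3,0) (3,1) (3,2) (3,3) (3,4) (4,0) (4,1) (4,2) (4,3) (4,4)] -> total=10
Click 2 (3,2) count=2: revealed 0 new [(none)] -> total=10
Click 3 (4,0) count=0: revealed 0 new [(none)] -> total=10
Click 4 (2,4) count=2: revealed 1 new [(2,4)] -> total=11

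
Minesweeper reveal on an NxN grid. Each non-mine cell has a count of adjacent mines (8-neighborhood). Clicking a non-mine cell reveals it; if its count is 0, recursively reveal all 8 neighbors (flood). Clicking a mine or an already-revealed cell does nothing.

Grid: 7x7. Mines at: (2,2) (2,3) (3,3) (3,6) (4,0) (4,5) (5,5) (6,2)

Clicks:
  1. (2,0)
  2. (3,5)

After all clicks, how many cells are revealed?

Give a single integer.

Answer: 22

Derivation:
Click 1 (2,0) count=0: revealed 21 new [(0,0) (0,1) (0,2) (0,3) (0,4) (0,5) (0,6) (1,0) (1,1) (1,2) (1,3) (1,4) (1,5) (1,6) (2,0) (2,1) (2,4) (2,5) (2,6) (3,0) (3,1)] -> total=21
Click 2 (3,5) count=2: revealed 1 new [(3,5)] -> total=22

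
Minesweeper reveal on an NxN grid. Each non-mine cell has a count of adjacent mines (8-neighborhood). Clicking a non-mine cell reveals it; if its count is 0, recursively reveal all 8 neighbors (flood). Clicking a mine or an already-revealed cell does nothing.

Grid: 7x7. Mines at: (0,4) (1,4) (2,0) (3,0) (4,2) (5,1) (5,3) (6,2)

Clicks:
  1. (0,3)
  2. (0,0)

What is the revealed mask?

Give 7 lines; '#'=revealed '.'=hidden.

Answer: ####...
####...
.###...
.###...
.......
.......
.......

Derivation:
Click 1 (0,3) count=2: revealed 1 new [(0,3)] -> total=1
Click 2 (0,0) count=0: revealed 13 new [(0,0) (0,1) (0,2) (1,0) (1,1) (1,2) (1,3) (2,1) (2,2) (2,3) (3,1) (3,2) (3,3)] -> total=14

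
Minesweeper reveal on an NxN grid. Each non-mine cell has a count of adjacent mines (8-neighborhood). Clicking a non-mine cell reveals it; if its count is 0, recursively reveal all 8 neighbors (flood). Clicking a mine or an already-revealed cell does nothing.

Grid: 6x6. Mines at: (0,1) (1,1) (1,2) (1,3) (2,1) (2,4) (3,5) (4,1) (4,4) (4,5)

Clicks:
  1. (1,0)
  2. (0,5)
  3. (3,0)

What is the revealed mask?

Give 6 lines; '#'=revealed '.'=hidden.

Click 1 (1,0) count=3: revealed 1 new [(1,0)] -> total=1
Click 2 (0,5) count=0: revealed 4 new [(0,4) (0,5) (1,4) (1,5)] -> total=5
Click 3 (3,0) count=2: revealed 1 new [(3,0)] -> total=6

Answer: ....##
#...##
......
#.....
......
......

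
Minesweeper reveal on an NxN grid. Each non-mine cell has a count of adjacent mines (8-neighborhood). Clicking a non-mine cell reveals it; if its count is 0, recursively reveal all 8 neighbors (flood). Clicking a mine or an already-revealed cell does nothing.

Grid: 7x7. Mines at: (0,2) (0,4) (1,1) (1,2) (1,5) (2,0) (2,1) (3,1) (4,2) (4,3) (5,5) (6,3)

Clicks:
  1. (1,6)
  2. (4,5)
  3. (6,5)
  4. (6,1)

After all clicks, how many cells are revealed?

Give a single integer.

Click 1 (1,6) count=1: revealed 1 new [(1,6)] -> total=1
Click 2 (4,5) count=1: revealed 1 new [(4,5)] -> total=2
Click 3 (6,5) count=1: revealed 1 new [(6,5)] -> total=3
Click 4 (6,1) count=0: revealed 8 new [(4,0) (4,1) (5,0) (5,1) (5,2) (6,0) (6,1) (6,2)] -> total=11

Answer: 11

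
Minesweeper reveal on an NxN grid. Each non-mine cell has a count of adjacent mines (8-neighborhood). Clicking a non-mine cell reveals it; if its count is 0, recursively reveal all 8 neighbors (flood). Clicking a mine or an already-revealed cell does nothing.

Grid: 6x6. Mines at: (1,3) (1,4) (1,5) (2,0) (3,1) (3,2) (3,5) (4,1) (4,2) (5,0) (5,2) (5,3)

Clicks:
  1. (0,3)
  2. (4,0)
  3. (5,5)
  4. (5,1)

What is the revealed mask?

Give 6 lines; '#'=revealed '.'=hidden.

Click 1 (0,3) count=2: revealed 1 new [(0,3)] -> total=1
Click 2 (4,0) count=3: revealed 1 new [(4,0)] -> total=2
Click 3 (5,5) count=0: revealed 4 new [(4,4) (4,5) (5,4) (5,5)] -> total=6
Click 4 (5,1) count=4: revealed 1 new [(5,1)] -> total=7

Answer: ...#..
......
......
......
#...##
.#..##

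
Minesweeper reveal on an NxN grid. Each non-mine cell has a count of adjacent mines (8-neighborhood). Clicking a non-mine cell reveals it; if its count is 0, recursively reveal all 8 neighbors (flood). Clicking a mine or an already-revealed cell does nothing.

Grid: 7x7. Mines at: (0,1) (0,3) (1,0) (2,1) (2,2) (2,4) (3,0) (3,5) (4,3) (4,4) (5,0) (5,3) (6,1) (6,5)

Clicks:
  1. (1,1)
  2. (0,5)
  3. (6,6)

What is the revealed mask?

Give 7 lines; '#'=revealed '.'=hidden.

Answer: ....###
.#..###
.....##
.......
.......
.......
......#

Derivation:
Click 1 (1,1) count=4: revealed 1 new [(1,1)] -> total=1
Click 2 (0,5) count=0: revealed 8 new [(0,4) (0,5) (0,6) (1,4) (1,5) (1,6) (2,5) (2,6)] -> total=9
Click 3 (6,6) count=1: revealed 1 new [(6,6)] -> total=10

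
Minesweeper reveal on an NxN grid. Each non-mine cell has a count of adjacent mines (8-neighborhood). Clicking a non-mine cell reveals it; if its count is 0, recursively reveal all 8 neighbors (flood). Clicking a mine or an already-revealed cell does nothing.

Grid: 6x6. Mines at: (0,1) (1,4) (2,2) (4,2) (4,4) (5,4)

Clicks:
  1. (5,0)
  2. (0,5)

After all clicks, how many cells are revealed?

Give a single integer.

Answer: 11

Derivation:
Click 1 (5,0) count=0: revealed 10 new [(1,0) (1,1) (2,0) (2,1) (3,0) (3,1) (4,0) (4,1) (5,0) (5,1)] -> total=10
Click 2 (0,5) count=1: revealed 1 new [(0,5)] -> total=11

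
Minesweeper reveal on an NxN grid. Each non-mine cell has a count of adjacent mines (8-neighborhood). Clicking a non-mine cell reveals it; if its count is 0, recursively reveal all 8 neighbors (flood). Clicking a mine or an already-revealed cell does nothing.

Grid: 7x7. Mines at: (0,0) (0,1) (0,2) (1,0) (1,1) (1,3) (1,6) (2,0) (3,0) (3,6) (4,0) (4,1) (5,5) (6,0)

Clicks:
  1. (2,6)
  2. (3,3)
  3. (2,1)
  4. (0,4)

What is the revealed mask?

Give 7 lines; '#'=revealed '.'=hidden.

Click 1 (2,6) count=2: revealed 1 new [(2,6)] -> total=1
Click 2 (3,3) count=0: revealed 20 new [(2,2) (2,3) (2,4) (2,5) (3,2) (3,3) (3,4) (3,5) (4,2) (4,3) (4,4) (4,5) (5,1) (5,2) (5,3) (5,4) (6,1) (6,2) (6,3) (6,4)] -> total=21
Click 3 (2,1) count=4: revealed 1 new [(2,1)] -> total=22
Click 4 (0,4) count=1: revealed 1 new [(0,4)] -> total=23

Answer: ....#..
.......
.######
..####.
..####.
.####..
.####..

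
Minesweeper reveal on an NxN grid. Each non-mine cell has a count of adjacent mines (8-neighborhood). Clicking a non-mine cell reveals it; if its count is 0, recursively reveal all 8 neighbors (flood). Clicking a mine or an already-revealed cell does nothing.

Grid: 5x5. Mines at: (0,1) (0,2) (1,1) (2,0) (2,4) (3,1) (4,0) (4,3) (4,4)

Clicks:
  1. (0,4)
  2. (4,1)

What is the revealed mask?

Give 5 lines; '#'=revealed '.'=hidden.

Answer: ...##
...##
.....
.....
.#...

Derivation:
Click 1 (0,4) count=0: revealed 4 new [(0,3) (0,4) (1,3) (1,4)] -> total=4
Click 2 (4,1) count=2: revealed 1 new [(4,1)] -> total=5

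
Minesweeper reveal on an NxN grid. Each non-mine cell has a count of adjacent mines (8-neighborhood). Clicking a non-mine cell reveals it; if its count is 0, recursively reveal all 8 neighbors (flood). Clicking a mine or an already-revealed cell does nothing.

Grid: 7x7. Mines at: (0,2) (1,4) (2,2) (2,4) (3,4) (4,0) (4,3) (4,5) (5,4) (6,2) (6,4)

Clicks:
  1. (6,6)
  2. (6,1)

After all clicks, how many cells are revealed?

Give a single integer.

Answer: 5

Derivation:
Click 1 (6,6) count=0: revealed 4 new [(5,5) (5,6) (6,5) (6,6)] -> total=4
Click 2 (6,1) count=1: revealed 1 new [(6,1)] -> total=5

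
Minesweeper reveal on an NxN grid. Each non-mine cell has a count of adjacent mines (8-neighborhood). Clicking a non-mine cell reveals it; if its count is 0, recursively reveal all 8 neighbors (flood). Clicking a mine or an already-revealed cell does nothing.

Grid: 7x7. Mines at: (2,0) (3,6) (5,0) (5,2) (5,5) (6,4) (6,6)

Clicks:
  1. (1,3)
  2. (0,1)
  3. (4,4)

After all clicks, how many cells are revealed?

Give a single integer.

Answer: 30

Derivation:
Click 1 (1,3) count=0: revealed 30 new [(0,0) (0,1) (0,2) (0,3) (0,4) (0,5) (0,6) (1,0) (1,1) (1,2) (1,3) (1,4) (1,5) (1,6) (2,1) (2,2) (2,3) (2,4) (2,5) (2,6) (3,1) (3,2) (3,3) (3,4) (3,5) (4,1) (4,2) (4,3) (4,4) (4,5)] -> total=30
Click 2 (0,1) count=0: revealed 0 new [(none)] -> total=30
Click 3 (4,4) count=1: revealed 0 new [(none)] -> total=30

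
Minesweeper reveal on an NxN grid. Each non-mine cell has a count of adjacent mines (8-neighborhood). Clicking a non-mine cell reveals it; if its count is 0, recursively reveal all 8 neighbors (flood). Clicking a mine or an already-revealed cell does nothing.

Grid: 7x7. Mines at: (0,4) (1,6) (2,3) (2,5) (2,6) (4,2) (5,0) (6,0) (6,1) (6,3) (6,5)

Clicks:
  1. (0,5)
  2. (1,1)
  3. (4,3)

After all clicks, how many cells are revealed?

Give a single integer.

Click 1 (0,5) count=2: revealed 1 new [(0,5)] -> total=1
Click 2 (1,1) count=0: revealed 16 new [(0,0) (0,1) (0,2) (0,3) (1,0) (1,1) (1,2) (1,3) (2,0) (2,1) (2,2) (3,0) (3,1) (3,2) (4,0) (4,1)] -> total=17
Click 3 (4,3) count=1: revealed 1 new [(4,3)] -> total=18

Answer: 18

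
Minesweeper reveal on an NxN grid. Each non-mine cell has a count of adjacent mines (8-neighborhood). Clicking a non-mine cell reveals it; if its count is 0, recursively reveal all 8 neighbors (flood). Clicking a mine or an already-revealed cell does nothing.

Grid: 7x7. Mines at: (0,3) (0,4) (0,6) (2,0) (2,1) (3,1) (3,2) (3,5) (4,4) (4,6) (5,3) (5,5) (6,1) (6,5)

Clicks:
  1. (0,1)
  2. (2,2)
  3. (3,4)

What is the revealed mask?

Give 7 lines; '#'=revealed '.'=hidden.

Click 1 (0,1) count=0: revealed 6 new [(0,0) (0,1) (0,2) (1,0) (1,1) (1,2)] -> total=6
Click 2 (2,2) count=3: revealed 1 new [(2,2)] -> total=7
Click 3 (3,4) count=2: revealed 1 new [(3,4)] -> total=8

Answer: ###....
###....
..#....
....#..
.......
.......
.......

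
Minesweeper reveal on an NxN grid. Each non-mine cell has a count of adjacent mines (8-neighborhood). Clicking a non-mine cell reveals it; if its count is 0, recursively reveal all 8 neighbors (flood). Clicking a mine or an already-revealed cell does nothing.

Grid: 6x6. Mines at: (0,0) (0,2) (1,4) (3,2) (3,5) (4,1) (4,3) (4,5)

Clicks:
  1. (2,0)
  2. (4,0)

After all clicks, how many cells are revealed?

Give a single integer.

Answer: 7

Derivation:
Click 1 (2,0) count=0: revealed 6 new [(1,0) (1,1) (2,0) (2,1) (3,0) (3,1)] -> total=6
Click 2 (4,0) count=1: revealed 1 new [(4,0)] -> total=7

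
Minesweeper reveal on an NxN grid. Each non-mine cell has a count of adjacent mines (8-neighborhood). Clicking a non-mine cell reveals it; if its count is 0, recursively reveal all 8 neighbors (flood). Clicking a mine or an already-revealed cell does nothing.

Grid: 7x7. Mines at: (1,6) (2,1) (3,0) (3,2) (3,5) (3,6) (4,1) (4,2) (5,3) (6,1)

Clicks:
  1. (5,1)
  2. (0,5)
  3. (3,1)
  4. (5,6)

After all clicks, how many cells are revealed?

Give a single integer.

Answer: 12

Derivation:
Click 1 (5,1) count=3: revealed 1 new [(5,1)] -> total=1
Click 2 (0,5) count=1: revealed 1 new [(0,5)] -> total=2
Click 3 (3,1) count=5: revealed 1 new [(3,1)] -> total=3
Click 4 (5,6) count=0: revealed 9 new [(4,4) (4,5) (4,6) (5,4) (5,5) (5,6) (6,4) (6,5) (6,6)] -> total=12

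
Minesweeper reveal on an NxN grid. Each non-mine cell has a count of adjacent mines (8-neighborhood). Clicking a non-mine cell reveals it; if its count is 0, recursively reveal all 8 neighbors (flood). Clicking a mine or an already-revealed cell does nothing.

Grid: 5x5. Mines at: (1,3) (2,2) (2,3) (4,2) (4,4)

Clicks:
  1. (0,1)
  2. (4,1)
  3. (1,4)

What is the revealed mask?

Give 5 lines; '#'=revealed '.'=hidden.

Answer: ###..
###.#
##...
##...
##...

Derivation:
Click 1 (0,1) count=0: revealed 12 new [(0,0) (0,1) (0,2) (1,0) (1,1) (1,2) (2,0) (2,1) (3,0) (3,1) (4,0) (4,1)] -> total=12
Click 2 (4,1) count=1: revealed 0 new [(none)] -> total=12
Click 3 (1,4) count=2: revealed 1 new [(1,4)] -> total=13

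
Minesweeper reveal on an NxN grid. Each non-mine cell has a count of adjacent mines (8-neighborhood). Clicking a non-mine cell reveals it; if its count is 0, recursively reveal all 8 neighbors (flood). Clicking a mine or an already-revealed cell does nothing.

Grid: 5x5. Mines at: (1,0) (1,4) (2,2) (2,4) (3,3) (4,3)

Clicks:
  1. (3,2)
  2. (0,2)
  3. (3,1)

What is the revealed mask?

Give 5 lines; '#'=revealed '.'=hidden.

Answer: .###.
.###.
.....
.##..
.....

Derivation:
Click 1 (3,2) count=3: revealed 1 new [(3,2)] -> total=1
Click 2 (0,2) count=0: revealed 6 new [(0,1) (0,2) (0,3) (1,1) (1,2) (1,3)] -> total=7
Click 3 (3,1) count=1: revealed 1 new [(3,1)] -> total=8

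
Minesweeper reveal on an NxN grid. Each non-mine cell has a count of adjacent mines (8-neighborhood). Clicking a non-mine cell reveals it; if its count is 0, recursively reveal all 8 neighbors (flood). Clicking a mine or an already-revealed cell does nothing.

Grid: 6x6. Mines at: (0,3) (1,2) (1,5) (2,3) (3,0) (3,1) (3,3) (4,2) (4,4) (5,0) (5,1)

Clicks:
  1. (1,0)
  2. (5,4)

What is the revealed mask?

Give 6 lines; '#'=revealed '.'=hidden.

Answer: ##....
##....
##....
......
......
....#.

Derivation:
Click 1 (1,0) count=0: revealed 6 new [(0,0) (0,1) (1,0) (1,1) (2,0) (2,1)] -> total=6
Click 2 (5,4) count=1: revealed 1 new [(5,4)] -> total=7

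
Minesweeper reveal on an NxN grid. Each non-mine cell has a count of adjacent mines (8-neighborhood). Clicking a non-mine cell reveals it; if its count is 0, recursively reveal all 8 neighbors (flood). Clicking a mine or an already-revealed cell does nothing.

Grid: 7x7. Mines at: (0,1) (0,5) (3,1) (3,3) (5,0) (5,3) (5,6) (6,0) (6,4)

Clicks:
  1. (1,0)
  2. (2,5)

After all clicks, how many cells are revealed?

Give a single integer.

Click 1 (1,0) count=1: revealed 1 new [(1,0)] -> total=1
Click 2 (2,5) count=0: revealed 12 new [(1,4) (1,5) (1,6) (2,4) (2,5) (2,6) (3,4) (3,5) (3,6) (4,4) (4,5) (4,6)] -> total=13

Answer: 13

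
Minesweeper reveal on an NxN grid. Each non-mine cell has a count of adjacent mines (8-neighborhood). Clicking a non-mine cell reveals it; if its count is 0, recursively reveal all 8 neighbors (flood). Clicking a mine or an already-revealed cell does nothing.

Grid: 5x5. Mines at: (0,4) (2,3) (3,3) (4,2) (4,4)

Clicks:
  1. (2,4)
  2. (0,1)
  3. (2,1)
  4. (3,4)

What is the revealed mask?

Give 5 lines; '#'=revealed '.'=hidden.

Answer: ####.
####.
###.#
###.#
##...

Derivation:
Click 1 (2,4) count=2: revealed 1 new [(2,4)] -> total=1
Click 2 (0,1) count=0: revealed 16 new [(0,0) (0,1) (0,2) (0,3) (1,0) (1,1) (1,2) (1,3) (2,0) (2,1) (2,2) (3,0) (3,1) (3,2) (4,0) (4,1)] -> total=17
Click 3 (2,1) count=0: revealed 0 new [(none)] -> total=17
Click 4 (3,4) count=3: revealed 1 new [(3,4)] -> total=18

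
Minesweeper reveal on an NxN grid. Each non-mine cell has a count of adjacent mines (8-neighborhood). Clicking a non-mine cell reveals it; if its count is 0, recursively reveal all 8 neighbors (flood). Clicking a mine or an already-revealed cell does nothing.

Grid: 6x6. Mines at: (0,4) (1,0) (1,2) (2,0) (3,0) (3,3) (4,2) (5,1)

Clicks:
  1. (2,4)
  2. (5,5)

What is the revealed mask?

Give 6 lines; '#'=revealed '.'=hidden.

Click 1 (2,4) count=1: revealed 1 new [(2,4)] -> total=1
Click 2 (5,5) count=0: revealed 11 new [(1,4) (1,5) (2,5) (3,4) (3,5) (4,3) (4,4) (4,5) (5,3) (5,4) (5,5)] -> total=12

Answer: ......
....##
....##
....##
...###
...###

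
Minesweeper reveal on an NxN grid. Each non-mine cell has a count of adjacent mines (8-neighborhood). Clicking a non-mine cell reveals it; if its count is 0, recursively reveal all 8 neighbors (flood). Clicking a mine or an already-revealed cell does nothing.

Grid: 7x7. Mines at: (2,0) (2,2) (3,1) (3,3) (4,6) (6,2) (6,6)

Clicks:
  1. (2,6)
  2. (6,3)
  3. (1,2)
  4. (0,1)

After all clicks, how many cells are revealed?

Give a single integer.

Answer: 22

Derivation:
Click 1 (2,6) count=0: revealed 21 new [(0,0) (0,1) (0,2) (0,3) (0,4) (0,5) (0,6) (1,0) (1,1) (1,2) (1,3) (1,4) (1,5) (1,6) (2,3) (2,4) (2,5) (2,6) (3,4) (3,5) (3,6)] -> total=21
Click 2 (6,3) count=1: revealed 1 new [(6,3)] -> total=22
Click 3 (1,2) count=1: revealed 0 new [(none)] -> total=22
Click 4 (0,1) count=0: revealed 0 new [(none)] -> total=22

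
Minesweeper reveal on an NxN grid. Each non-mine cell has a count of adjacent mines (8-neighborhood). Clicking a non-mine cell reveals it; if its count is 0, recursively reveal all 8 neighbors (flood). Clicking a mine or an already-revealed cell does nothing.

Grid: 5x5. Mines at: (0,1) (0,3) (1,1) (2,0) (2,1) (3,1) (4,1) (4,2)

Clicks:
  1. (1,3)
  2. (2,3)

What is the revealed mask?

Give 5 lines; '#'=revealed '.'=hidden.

Click 1 (1,3) count=1: revealed 1 new [(1,3)] -> total=1
Click 2 (2,3) count=0: revealed 10 new [(1,2) (1,4) (2,2) (2,3) (2,4) (3,2) (3,3) (3,4) (4,3) (4,4)] -> total=11

Answer: .....
..###
..###
..###
...##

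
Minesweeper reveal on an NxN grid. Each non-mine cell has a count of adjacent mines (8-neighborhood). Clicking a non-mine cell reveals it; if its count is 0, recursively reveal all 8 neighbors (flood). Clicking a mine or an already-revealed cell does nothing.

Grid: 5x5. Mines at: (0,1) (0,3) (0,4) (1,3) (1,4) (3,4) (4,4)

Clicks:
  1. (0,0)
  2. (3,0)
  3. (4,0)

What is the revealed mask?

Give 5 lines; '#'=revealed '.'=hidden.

Click 1 (0,0) count=1: revealed 1 new [(0,0)] -> total=1
Click 2 (3,0) count=0: revealed 15 new [(1,0) (1,1) (1,2) (2,0) (2,1) (2,2) (2,3) (3,0) (3,1) (3,2) (3,3) (4,0) (4,1) (4,2) (4,3)] -> total=16
Click 3 (4,0) count=0: revealed 0 new [(none)] -> total=16

Answer: #....
###..
####.
####.
####.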